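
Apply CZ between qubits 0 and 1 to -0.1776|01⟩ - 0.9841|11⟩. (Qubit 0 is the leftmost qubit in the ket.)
-0.1776|01⟩ + 0.9841|11⟩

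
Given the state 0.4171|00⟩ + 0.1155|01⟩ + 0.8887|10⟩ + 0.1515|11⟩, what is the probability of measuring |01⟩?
0.01334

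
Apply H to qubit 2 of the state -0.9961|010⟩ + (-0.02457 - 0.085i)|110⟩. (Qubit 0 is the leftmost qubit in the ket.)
-0.7043|010⟩ - 0.7043|011⟩ + (-0.01737 - 0.0601i)|110⟩ + (-0.01737 - 0.0601i)|111⟩

H on qubit 2 mixes each pair of kets that differ only in qubit 2: amplitudes (a, b) of (|…0…⟩, |…1…⟩) become ((a + b)/√2, (a − b)/√2). Kets absent from the input have amplitude 0.
(|010⟩, |011⟩): (a, b) = (-0.9961, 0) → (-0.7043, -0.7043)
(|110⟩, |111⟩): (a, b) = ((-0.02457 - 0.085i), 0) → ((-0.01737 - 0.0601i), (-0.01737 - 0.0601i))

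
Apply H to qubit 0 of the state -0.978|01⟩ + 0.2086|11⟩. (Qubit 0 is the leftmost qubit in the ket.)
-0.544|01⟩ - 0.8391|11⟩

H on qubit 0 mixes each pair of kets that differ only in qubit 0: amplitudes (a, b) of (|…0…⟩, |…1…⟩) become ((a + b)/√2, (a − b)/√2). Kets absent from the input have amplitude 0.
(|01⟩, |11⟩): (a, b) = (-0.978, 0.2086) → (-0.544, -0.8391)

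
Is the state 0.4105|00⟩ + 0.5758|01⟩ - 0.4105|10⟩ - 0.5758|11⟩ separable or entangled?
Separable

Writing the state as a|00⟩ + b|01⟩ + c|10⟩ + d|11⟩, it is a product state iff ad − bc = 0.
Here (a, b, c, d) = (0.4105, 0.5758, -0.4105, -0.5758): ad − bc = (0.4105)(-0.5758) − (0.5758)(-0.4105) = 0, so the state is separable.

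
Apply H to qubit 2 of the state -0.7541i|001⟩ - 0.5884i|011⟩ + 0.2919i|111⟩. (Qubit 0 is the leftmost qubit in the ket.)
-0.5332i|000⟩ + 0.5332i|001⟩ - 0.4161i|010⟩ + 0.4161i|011⟩ + 0.2064i|110⟩ - 0.2064i|111⟩

H on qubit 2 mixes each pair of kets that differ only in qubit 2: amplitudes (a, b) of (|…0…⟩, |…1…⟩) become ((a + b)/√2, (a − b)/√2). Kets absent from the input have amplitude 0.
(|000⟩, |001⟩): (a, b) = (0, -0.7541i) → (-0.5332i, 0.5332i)
(|010⟩, |011⟩): (a, b) = (0, -0.5884i) → (-0.4161i, 0.4161i)
(|110⟩, |111⟩): (a, b) = (0, 0.2919i) → (0.2064i, -0.2064i)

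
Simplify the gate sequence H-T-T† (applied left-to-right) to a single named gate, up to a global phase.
H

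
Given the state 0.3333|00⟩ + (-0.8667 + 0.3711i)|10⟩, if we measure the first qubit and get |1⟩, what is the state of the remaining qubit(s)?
(-0.9193 + 0.3936i)|0⟩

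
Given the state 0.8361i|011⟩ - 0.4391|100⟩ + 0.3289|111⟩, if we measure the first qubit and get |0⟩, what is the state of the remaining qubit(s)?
i|11⟩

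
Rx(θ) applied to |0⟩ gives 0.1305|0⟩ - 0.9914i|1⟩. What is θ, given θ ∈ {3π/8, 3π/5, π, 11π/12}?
11π/12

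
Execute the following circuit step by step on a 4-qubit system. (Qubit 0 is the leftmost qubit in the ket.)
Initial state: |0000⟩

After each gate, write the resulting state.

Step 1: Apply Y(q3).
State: i|0001⟩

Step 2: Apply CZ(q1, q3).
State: i|0001⟩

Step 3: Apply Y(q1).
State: -|0101⟩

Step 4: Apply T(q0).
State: -|0101⟩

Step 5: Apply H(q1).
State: -1/√2|0001⟩ + 1/√2|0101⟩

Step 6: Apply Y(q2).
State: -(1/√2)i|0011⟩ + (1/√2)i|0111⟩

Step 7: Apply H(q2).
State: -(1/2)i|0001⟩ + (1/2)i|0011⟩ + (1/2)i|0101⟩ - (1/2)i|0111⟩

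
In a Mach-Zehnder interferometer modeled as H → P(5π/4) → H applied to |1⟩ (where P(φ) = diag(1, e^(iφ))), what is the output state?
(0.8536 + (1/√8)i)|0⟩ + (0.1464 - (1/√8)i)|1⟩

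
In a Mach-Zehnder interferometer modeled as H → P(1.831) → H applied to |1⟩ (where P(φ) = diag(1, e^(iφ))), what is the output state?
(0.6286 - 0.4832i)|0⟩ + (0.3714 + 0.4832i)|1⟩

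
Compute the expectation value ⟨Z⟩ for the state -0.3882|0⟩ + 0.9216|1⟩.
-0.6986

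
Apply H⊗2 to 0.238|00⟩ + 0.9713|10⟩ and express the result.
0.6047|00⟩ + 0.6047|01⟩ - 0.3667|10⟩ - 0.3667|11⟩

H⊗2 gives amp(|y⟩) = (1/2) Σ_x (−1)^(x·y) amp(|x⟩), where x·y is the number of positions in which both x and y have a 1.
|00⟩: (0.238 + 0.9713)/2 = 0.6047
|01⟩: (0.238 + 0.9713)/2 = 0.6047
|10⟩: (0.238 - 0.9713)/2 = -0.3667
|11⟩: (0.238 - 0.9713)/2 = -0.3667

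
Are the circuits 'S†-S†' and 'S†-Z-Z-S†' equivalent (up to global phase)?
Yes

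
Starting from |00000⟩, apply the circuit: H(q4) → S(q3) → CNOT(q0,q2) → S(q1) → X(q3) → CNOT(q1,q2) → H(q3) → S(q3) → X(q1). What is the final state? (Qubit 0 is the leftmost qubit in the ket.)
1/2|01000⟩ + 1/2|01001⟩ - (1/2)i|01010⟩ - (1/2)i|01011⟩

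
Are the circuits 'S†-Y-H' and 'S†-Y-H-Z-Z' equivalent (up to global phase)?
Yes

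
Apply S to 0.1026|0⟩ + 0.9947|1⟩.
0.1026|0⟩ + 0.9947i|1⟩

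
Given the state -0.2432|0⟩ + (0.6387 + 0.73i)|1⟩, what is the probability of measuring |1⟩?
0.9408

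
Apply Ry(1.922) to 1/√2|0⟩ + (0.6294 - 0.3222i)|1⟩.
(-0.111 + 0.2641i)|0⟩ + (0.9401 - 0.1845i)|1⟩

Ry(1.922) = [[cos(θ/2), −sin(θ/2)], [sin(θ/2), cos(θ/2)]]; θ = 1.922, cos(θ/2) ≈ 0.572701, sin(θ/2) ≈ 0.819765.
With a = amp(|0⟩) = 1/√2 and b = amp(|1⟩) = (0.6294 - 0.3222i):
new amp(|0⟩) = (0.572701)·a + (-0.819765)·b = (-0.111 + 0.2641i)
new amp(|1⟩) = (0.819765)·a + (0.572701)·b = (0.9401 - 0.1845i)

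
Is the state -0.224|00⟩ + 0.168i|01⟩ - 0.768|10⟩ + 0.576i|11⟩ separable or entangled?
Separable

Writing the state as a|00⟩ + b|01⟩ + c|10⟩ + d|11⟩, it is a product state iff ad − bc = 0.
Here (a, b, c, d) = (-0.224, 0.168i, -0.768, 0.576i): ad − bc = (-0.224)(0.576i) − (0.168i)(-0.768) = 0, so the state is separable.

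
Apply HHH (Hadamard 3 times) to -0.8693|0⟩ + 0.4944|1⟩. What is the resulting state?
-0.2651|0⟩ - 0.9643|1⟩

H² = I, so H^3 = H: a single Hadamard. With (a, b) = (-0.8693, 0.4944), H gives ((a + b)/√2, (a − b)/√2) = (-0.2651, -0.9643).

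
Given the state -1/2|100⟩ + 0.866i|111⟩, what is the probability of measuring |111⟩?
0.75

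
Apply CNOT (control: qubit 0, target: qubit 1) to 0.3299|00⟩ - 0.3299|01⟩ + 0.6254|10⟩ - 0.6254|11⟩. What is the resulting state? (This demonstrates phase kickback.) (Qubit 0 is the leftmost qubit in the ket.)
0.3299|00⟩ - 0.3299|01⟩ - 0.6254|10⟩ + 0.6254|11⟩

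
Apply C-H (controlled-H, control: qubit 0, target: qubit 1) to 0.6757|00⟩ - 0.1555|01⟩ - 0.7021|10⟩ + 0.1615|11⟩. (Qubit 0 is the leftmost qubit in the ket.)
0.6757|00⟩ - 0.1555|01⟩ - 0.3823|10⟩ - 0.6107|11⟩

C-H leaves the control-|0⟩ kets |00⟩, |01⟩ unchanged and applies H to qubit 1 on the control-|1⟩ pair (|10⟩, |11⟩).
H = [[1/√2, 1/√2], [1/√2, -1/√2]].
With a = amp(|10⟩) = -0.7021 and b = amp(|11⟩) = 0.1615:
new amp(|10⟩) = (1/√2)·a + (1/√2)·b = -0.3823
new amp(|11⟩) = (1/√2)·a + (-1/√2)·b = -0.6107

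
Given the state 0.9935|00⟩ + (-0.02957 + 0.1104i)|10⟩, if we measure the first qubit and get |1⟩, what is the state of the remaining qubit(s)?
(-0.2587 + 0.966i)|0⟩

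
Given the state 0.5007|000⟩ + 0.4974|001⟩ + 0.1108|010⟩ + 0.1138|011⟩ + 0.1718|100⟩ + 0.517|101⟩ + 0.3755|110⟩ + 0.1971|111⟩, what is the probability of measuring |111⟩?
0.03885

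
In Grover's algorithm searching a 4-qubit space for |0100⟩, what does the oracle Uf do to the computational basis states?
Uf|x⟩ = -|x⟩ if x = 0100, else |x⟩ (phase flip on target)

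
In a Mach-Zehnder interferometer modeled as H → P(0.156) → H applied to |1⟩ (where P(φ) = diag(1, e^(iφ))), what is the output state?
(0.006072 - 0.07768i)|0⟩ + (0.9939 + 0.07768i)|1⟩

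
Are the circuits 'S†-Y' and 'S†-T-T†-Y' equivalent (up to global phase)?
Yes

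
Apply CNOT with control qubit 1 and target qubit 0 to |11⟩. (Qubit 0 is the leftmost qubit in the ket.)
|01⟩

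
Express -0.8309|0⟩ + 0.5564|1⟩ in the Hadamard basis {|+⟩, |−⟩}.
-0.1941|+⟩ - 0.981|−⟩

With |ψ⟩ = α|0⟩ + β|1⟩, the Hadamard-basis coefficients are ⟨+|ψ⟩ = (α + β)/√2 and ⟨−|ψ⟩ = (α − β)/√2.
Here α = -0.8309, β = 0.5564: (α + β)/√2 = -0.1941, (α − β)/√2 = -0.981.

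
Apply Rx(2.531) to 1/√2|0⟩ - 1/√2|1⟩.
(0.2125 + 0.6744i)|0⟩ + (-0.2125 - 0.6744i)|1⟩

Rx(2.531) = [[cos(θ/2), −i·sin(θ/2)], [−i·sin(θ/2), cos(θ/2)]]; θ = 2.531, cos(θ/2) ≈ 0.300576, sin(θ/2) ≈ 0.953758.
With a = amp(|0⟩) = 1/√2 and b = amp(|1⟩) = -1/√2:
new amp(|0⟩) = (0.300576)·a + (-0.953758i)·b = (0.2125 + 0.6744i)
new amp(|1⟩) = (-0.953758i)·a + (0.300576)·b = (-0.2125 - 0.6744i)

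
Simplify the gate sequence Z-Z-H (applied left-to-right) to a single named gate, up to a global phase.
H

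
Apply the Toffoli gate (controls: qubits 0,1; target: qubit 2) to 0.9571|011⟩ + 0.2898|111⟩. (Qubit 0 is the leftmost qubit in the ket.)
0.9571|011⟩ + 0.2898|110⟩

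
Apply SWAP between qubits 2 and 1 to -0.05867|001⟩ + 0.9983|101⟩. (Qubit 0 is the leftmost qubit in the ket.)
-0.05867|010⟩ + 0.9983|110⟩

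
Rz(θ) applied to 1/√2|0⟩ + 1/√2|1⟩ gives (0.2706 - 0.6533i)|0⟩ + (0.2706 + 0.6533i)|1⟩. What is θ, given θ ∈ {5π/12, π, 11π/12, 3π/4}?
3π/4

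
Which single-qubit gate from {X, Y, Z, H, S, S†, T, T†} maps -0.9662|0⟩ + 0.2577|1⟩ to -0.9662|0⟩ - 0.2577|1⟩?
Z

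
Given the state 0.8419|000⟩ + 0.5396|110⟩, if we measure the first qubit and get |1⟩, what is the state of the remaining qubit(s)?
|10⟩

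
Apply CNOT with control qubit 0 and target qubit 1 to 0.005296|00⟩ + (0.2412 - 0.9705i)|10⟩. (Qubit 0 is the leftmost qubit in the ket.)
0.005296|00⟩ + (0.2412 - 0.9705i)|11⟩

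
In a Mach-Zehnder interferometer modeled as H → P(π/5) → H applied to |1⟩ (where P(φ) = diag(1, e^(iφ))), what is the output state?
(0.09549 - 0.2939i)|0⟩ + (0.9045 + 0.2939i)|1⟩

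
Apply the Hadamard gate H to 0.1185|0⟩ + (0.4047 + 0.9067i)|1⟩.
(0.37 + 0.6411i)|0⟩ + (-0.2024 - 0.6411i)|1⟩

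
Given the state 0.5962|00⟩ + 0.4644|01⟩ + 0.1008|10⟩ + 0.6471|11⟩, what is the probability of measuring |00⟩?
0.3555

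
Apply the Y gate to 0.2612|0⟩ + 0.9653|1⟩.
-0.9653i|0⟩ + 0.2612i|1⟩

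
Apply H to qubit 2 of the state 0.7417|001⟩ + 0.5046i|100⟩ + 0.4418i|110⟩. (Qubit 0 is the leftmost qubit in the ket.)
0.5245|000⟩ - 0.5245|001⟩ + 0.3568i|100⟩ + 0.3568i|101⟩ + 0.3124i|110⟩ + 0.3124i|111⟩

H on qubit 2 mixes each pair of kets that differ only in qubit 2: amplitudes (a, b) of (|…0…⟩, |…1…⟩) become ((a + b)/√2, (a − b)/√2). Kets absent from the input have amplitude 0.
(|000⟩, |001⟩): (a, b) = (0, 0.7417) → (0.5245, -0.5245)
(|100⟩, |101⟩): (a, b) = (0.5046i, 0) → (0.3568i, 0.3568i)
(|110⟩, |111⟩): (a, b) = (0.4418i, 0) → (0.3124i, 0.3124i)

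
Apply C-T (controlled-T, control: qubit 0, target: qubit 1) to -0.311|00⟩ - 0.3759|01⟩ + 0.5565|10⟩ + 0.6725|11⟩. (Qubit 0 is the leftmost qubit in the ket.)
-0.311|00⟩ - 0.3759|01⟩ + 0.5565|10⟩ + (0.4755 + 0.4755i)|11⟩

C-T leaves the control-|0⟩ kets |00⟩, |01⟩ unchanged and applies T to qubit 1 on the control-|1⟩ pair (|10⟩, |11⟩).
T = [[1, 0], [0, (1/√2 + (1/√2)i)]].
With a = amp(|10⟩) = 0.5565 and b = amp(|11⟩) = 0.6725:
new amp(|10⟩) = (1)·a = 0.5565
new amp(|11⟩) = (1/√2 + (1/√2)i)·b = (0.4755 + 0.4755i)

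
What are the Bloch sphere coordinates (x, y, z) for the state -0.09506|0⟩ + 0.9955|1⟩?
(-0.1893, 0, -0.982)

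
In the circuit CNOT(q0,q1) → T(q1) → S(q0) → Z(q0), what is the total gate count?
4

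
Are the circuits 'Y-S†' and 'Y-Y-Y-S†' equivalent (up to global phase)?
Yes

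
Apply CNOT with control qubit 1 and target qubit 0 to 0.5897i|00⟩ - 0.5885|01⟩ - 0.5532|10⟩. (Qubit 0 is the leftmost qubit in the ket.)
0.5897i|00⟩ - 0.5532|10⟩ - 0.5885|11⟩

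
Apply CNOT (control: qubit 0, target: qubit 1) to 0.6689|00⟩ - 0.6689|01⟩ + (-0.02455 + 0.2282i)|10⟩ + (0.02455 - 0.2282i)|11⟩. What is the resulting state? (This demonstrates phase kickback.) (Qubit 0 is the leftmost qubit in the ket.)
0.6689|00⟩ - 0.6689|01⟩ + (0.02455 - 0.2282i)|10⟩ + (-0.02455 + 0.2282i)|11⟩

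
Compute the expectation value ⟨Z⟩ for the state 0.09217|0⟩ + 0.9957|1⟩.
-0.9829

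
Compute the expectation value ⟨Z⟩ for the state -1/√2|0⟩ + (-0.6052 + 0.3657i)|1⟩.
-0.00000353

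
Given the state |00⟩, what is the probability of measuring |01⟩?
0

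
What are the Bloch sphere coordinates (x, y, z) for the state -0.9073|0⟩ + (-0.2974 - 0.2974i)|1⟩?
(0.5397, 0.5397, 0.6463)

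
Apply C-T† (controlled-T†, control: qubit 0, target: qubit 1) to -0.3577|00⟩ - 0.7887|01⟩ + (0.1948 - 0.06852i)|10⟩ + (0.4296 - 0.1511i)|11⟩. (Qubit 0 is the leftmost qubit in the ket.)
-0.3577|00⟩ - 0.7887|01⟩ + (0.1948 - 0.06852i)|10⟩ + (0.1969 - 0.4106i)|11⟩

C-T† leaves the control-|0⟩ kets |00⟩, |01⟩ unchanged and applies T† to qubit 1 on the control-|1⟩ pair (|10⟩, |11⟩).
T† = [[1, 0], [0, (1/√2 - (1/√2)i)]].
With a = amp(|10⟩) = (0.1948 - 0.06852i) and b = amp(|11⟩) = (0.4296 - 0.1511i):
new amp(|10⟩) = (1)·a = (0.1948 - 0.06852i)
new amp(|11⟩) = (1/√2 - (1/√2)i)·b = (0.1969 - 0.4106i)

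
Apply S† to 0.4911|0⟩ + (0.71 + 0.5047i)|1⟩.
0.4911|0⟩ + (0.5047 - 0.71i)|1⟩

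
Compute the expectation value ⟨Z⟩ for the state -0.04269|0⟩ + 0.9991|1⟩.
-0.9964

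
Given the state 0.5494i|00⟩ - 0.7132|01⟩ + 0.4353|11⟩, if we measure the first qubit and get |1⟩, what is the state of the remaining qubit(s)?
|1⟩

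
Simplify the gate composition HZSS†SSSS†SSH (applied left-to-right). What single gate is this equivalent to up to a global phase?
X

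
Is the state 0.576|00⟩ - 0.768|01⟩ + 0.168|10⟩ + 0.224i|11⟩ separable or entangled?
Entangled

Writing the state as a|00⟩ + b|01⟩ + c|10⟩ + d|11⟩, it is a product state iff ad − bc = 0.
Here (a, b, c, d) = (0.576, -0.768, 0.168, 0.224i): ad − bc = (0.576)(0.224i) − (-0.768)(0.168) = (0.129 + 0.129i) ≠ 0, so the state is entangled.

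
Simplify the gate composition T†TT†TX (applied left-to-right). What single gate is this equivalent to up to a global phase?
X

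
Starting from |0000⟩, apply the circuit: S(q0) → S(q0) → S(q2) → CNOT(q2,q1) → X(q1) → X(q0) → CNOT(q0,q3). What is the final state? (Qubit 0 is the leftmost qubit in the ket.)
|1101⟩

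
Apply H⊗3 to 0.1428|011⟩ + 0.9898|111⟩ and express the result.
0.4004|000⟩ - 0.4004|001⟩ - 0.4004|010⟩ + 0.4004|011⟩ - 0.2995|100⟩ + 0.2995|101⟩ + 0.2995|110⟩ - 0.2995|111⟩

H⊗3 gives amp(|y⟩) = (1/2√2) Σ_x (−1)^(x·y) amp(|x⟩), where x·y is the number of positions in which both x and y have a 1.
|000⟩: (0.1428 + 0.9898)/(2√2) = 0.4004
|001⟩: (-0.1428 - 0.9898)/(2√2) = -0.4004
|010⟩: (-0.1428 - 0.9898)/(2√2) = -0.4004
|011⟩: (0.1428 + 0.9898)/(2√2) = 0.4004
|100⟩: (0.1428 - 0.9898)/(2√2) = -0.2995
|101⟩: (-0.1428 + 0.9898)/(2√2) = 0.2995
|110⟩: (-0.1428 + 0.9898)/(2√2) = 0.2995
|111⟩: (0.1428 - 0.9898)/(2√2) = -0.2995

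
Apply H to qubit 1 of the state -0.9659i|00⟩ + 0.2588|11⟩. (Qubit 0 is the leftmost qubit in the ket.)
-0.683i|00⟩ - 0.683i|01⟩ + 0.183|10⟩ - 0.183|11⟩

H on qubit 1 mixes each pair of kets that differ only in qubit 1: amplitudes (a, b) of (|…0…⟩, |…1…⟩) become ((a + b)/√2, (a − b)/√2). Kets absent from the input have amplitude 0.
(|00⟩, |01⟩): (a, b) = (-0.9659i, 0) → (-0.683i, -0.683i)
(|10⟩, |11⟩): (a, b) = (0, 0.2588) → (0.183, -0.183)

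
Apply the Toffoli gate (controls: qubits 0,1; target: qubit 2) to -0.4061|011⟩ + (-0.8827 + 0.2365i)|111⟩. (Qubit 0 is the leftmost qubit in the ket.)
-0.4061|011⟩ + (-0.8827 + 0.2365i)|110⟩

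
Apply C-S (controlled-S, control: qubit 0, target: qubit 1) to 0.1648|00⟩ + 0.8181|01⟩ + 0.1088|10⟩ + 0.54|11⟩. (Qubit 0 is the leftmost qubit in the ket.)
0.1648|00⟩ + 0.8181|01⟩ + 0.1088|10⟩ + 0.54i|11⟩

C-S leaves the control-|0⟩ kets |00⟩, |01⟩ unchanged and applies S to qubit 1 on the control-|1⟩ pair (|10⟩, |11⟩).
S = [[1, 0], [0, i]].
With a = amp(|10⟩) = 0.1088 and b = amp(|11⟩) = 0.54:
new amp(|10⟩) = (1)·a = 0.1088
new amp(|11⟩) = (i)·b = 0.54i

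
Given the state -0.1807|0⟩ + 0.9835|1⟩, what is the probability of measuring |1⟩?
0.9673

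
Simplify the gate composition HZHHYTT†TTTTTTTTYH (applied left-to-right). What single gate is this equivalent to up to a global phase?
X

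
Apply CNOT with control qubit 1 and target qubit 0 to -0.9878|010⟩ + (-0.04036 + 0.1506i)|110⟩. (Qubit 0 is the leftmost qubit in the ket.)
(-0.04036 + 0.1506i)|010⟩ - 0.9878|110⟩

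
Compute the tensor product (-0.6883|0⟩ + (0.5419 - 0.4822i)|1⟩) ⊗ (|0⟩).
-0.6883|00⟩ + (0.5419 - 0.4822i)|10⟩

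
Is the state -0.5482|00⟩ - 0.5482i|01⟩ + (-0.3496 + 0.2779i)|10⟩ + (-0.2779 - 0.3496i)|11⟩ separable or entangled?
Separable

Writing the state as a|00⟩ + b|01⟩ + c|10⟩ + d|11⟩, it is a product state iff ad − bc = 0.
Here (a, b, c, d) = (-0.5482, -0.5482i, (-0.3496 + 0.2779i), (-0.2779 - 0.3496i)): ad − bc = (-0.5482)(-0.2779 - 0.3496i) − (-0.5482i)(-0.3496 + 0.2779i) = 0, so the state is separable.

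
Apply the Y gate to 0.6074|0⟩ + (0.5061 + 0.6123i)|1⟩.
(0.6123 - 0.5061i)|0⟩ + 0.6074i|1⟩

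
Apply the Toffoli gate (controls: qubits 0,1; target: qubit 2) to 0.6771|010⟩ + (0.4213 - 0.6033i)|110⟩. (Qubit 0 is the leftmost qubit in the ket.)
0.6771|010⟩ + (0.4213 - 0.6033i)|111⟩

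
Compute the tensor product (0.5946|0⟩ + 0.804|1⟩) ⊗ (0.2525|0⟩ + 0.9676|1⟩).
0.1501|00⟩ + 0.5753|01⟩ + 0.203|10⟩ + 0.778|11⟩

amp(|b₁b₂…⟩) = product of the factor amplitudes for bits b₁, b₂, …; only kets whose every factor amplitude is nonzero survive.
|00⟩: (0.5946)(0.2525) = 0.1501
|01⟩: (0.5946)(0.9676) = 0.5753
|10⟩: (0.804)(0.2525) = 0.203
|11⟩: (0.804)(0.9676) = 0.778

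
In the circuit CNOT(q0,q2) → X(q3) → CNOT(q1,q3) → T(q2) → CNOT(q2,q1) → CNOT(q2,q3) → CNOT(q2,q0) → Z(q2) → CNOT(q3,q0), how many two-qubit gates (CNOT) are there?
6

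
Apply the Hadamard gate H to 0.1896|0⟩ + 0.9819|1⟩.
0.8284|0⟩ - 0.5602|1⟩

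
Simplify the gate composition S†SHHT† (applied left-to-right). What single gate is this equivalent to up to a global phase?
T†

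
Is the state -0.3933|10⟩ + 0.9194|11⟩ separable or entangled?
Separable

Writing the state as a|00⟩ + b|01⟩ + c|10⟩ + d|11⟩, it is a product state iff ad − bc = 0.
Here (a, b, c, d) = (0, 0, -0.3933, 0.9194): ad − bc = (0)(0.9194) − (0)(-0.3933) = 0, so the state is separable.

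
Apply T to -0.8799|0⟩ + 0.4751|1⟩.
-0.8799|0⟩ + (0.3359 + 0.3359i)|1⟩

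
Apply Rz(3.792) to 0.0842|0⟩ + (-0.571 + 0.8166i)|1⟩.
(-0.0269 - 0.07979i)|0⟩ + (-0.5914 - 0.802i)|1⟩

Rz(3.792) = [[e^(−iθ/2), 0], [0, e^(iθ/2)]] with e^(±iθ/2) = cos(θ/2) ± i·sin(θ/2); θ = 3.792, cos(θ/2) ≈ -0.319502, sin(θ/2) ≈ 0.947586.
With a = amp(|0⟩) = 0.0842 and b = amp(|1⟩) = (-0.571 + 0.8166i):
new amp(|0⟩) = (-0.319502 - 0.947586i)·a = (-0.0269 - 0.07979i)
new amp(|1⟩) = (-0.319502 + 0.947586i)·b = (-0.5914 - 0.802i)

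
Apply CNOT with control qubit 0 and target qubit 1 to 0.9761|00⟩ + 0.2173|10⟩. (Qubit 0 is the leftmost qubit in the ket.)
0.9761|00⟩ + 0.2173|11⟩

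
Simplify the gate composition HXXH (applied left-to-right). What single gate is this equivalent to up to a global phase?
I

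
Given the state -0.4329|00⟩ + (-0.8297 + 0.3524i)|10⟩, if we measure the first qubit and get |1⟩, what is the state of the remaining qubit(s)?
(-0.9204 + 0.3909i)|0⟩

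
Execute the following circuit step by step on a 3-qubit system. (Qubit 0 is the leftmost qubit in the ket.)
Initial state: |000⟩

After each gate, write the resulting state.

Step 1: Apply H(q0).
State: 1/√2|000⟩ + 1/√2|100⟩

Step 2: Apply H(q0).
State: |000⟩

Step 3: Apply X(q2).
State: |001⟩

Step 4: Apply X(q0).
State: |101⟩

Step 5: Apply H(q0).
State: 1/√2|001⟩ - 1/√2|101⟩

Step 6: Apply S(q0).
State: 1/√2|001⟩ - (1/√2)i|101⟩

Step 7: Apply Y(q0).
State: -1/√2|001⟩ + (1/√2)i|101⟩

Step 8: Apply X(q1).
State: -1/√2|011⟩ + (1/√2)i|111⟩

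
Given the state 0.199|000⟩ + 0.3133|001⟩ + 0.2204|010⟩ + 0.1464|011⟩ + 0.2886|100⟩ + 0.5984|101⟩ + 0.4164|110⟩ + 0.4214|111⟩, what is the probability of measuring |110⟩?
0.1734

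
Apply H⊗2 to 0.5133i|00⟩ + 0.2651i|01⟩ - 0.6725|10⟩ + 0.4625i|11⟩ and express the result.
(-0.3363 + 0.6205i)|00⟩ + (-0.3363 - 0.1072i)|01⟩ + (0.3363 + 0.158i)|10⟩ + (0.3363 + 0.3554i)|11⟩

H⊗2 gives amp(|y⟩) = (1/2) Σ_x (−1)^(x·y) amp(|x⟩), where x·y is the number of positions in which both x and y have a 1.
|00⟩: (0.5133i + 0.2651i - 0.6725 + 0.4625i)/2 = (-0.3363 + 0.6205i)
|01⟩: (0.5133i - 0.2651i - 0.6725 - 0.4625i)/2 = (-0.3363 - 0.1072i)
|10⟩: (0.5133i + 0.2651i + 0.6725 - 0.4625i)/2 = (0.3363 + 0.158i)
|11⟩: (0.5133i - 0.2651i + 0.6725 + 0.4625i)/2 = (0.3363 + 0.3554i)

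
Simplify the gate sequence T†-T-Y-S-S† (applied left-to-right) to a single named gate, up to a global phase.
Y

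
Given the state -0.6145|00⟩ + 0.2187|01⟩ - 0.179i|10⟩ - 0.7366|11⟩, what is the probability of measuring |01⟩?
0.04783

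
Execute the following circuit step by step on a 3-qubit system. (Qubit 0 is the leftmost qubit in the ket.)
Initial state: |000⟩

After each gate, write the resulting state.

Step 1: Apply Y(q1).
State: i|010⟩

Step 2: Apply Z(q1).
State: -i|010⟩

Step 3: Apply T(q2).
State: -i|010⟩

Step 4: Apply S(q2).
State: -i|010⟩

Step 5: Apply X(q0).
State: -i|110⟩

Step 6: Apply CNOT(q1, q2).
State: -i|111⟩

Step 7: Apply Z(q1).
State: i|111⟩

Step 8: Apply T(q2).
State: (-1/√2 + (1/√2)i)|111⟩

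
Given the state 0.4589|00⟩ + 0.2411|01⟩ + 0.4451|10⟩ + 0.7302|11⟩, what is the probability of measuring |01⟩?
0.05813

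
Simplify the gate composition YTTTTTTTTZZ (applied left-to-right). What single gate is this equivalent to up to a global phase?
Y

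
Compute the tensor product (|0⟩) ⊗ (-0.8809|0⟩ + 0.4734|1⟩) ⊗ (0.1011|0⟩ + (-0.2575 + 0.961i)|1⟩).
-0.08906|000⟩ + (0.2268 - 0.8465i)|001⟩ + 0.04786|010⟩ + (-0.1219 + 0.4549i)|011⟩

amp(|b₁b₂…⟩) = product of the factor amplitudes for bits b₁, b₂, …; only kets whose every factor amplitude is nonzero survive.
|000⟩: (1)(-0.8809)(0.1011) = -0.08906
|001⟩: (1)(-0.8809)(-0.2575 + 0.961i) = (0.2268 - 0.8465i)
|010⟩: (1)(0.4734)(0.1011) = 0.04786
|011⟩: (1)(0.4734)(-0.2575 + 0.961i) = (-0.1219 + 0.4549i)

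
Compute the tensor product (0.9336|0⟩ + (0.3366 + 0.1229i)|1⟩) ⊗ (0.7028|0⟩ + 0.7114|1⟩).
0.6561|00⟩ + 0.6642|01⟩ + (0.2366 + 0.08637i)|10⟩ + (0.2395 + 0.08743i)|11⟩

amp(|b₁b₂…⟩) = product of the factor amplitudes for bits b₁, b₂, …; only kets whose every factor amplitude is nonzero survive.
|00⟩: (0.9336)(0.7028) = 0.6561
|01⟩: (0.9336)(0.7114) = 0.6642
|10⟩: (0.3366 + 0.1229i)(0.7028) = (0.2366 + 0.08637i)
|11⟩: (0.3366 + 0.1229i)(0.7114) = (0.2395 + 0.08743i)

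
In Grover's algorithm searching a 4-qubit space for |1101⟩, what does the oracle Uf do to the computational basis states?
Uf|x⟩ = -|x⟩ if x = 1101, else |x⟩ (phase flip on target)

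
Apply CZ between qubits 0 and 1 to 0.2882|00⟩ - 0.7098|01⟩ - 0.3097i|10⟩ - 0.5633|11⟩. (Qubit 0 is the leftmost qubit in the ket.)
0.2882|00⟩ - 0.7098|01⟩ - 0.3097i|10⟩ + 0.5633|11⟩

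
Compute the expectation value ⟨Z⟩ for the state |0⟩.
1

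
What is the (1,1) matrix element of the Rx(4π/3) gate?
-1/2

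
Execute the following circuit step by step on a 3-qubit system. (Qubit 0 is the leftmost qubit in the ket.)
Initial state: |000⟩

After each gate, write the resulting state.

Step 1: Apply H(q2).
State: 1/√2|000⟩ + 1/√2|001⟩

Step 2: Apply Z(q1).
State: 1/√2|000⟩ + 1/√2|001⟩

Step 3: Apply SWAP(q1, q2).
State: 1/√2|000⟩ + 1/√2|010⟩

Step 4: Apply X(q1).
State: 1/√2|000⟩ + 1/√2|010⟩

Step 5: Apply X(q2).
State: 1/√2|001⟩ + 1/√2|011⟩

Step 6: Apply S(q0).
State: 1/√2|001⟩ + 1/√2|011⟩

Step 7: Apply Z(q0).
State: 1/√2|001⟩ + 1/√2|011⟩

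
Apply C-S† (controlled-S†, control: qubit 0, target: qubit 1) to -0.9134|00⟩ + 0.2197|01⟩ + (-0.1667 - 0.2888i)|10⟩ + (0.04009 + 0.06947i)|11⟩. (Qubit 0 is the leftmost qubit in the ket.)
-0.9134|00⟩ + 0.2197|01⟩ + (-0.1667 - 0.2888i)|10⟩ + (0.06947 - 0.04009i)|11⟩

C-S† leaves the control-|0⟩ kets |00⟩, |01⟩ unchanged and applies S† to qubit 1 on the control-|1⟩ pair (|10⟩, |11⟩).
S† = [[1, 0], [0, -i]].
With a = amp(|10⟩) = (-0.1667 - 0.2888i) and b = amp(|11⟩) = (0.04009 + 0.06947i):
new amp(|10⟩) = (1)·a = (-0.1667 - 0.2888i)
new amp(|11⟩) = (-i)·b = (0.06947 - 0.04009i)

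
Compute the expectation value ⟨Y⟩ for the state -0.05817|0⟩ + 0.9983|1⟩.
0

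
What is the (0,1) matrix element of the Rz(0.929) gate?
0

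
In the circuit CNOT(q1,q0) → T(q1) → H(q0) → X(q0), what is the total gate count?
4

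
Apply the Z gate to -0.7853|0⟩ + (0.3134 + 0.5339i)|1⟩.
-0.7853|0⟩ + (-0.3134 - 0.5339i)|1⟩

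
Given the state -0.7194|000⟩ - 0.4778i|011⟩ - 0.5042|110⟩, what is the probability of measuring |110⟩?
0.2542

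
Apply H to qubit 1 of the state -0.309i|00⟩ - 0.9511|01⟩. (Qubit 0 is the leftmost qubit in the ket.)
(-0.6725 - 0.2185i)|00⟩ + (0.6725 - 0.2185i)|01⟩

H on qubit 1 mixes each pair of kets that differ only in qubit 1: amplitudes (a, b) of (|…0…⟩, |…1…⟩) become ((a + b)/√2, (a − b)/√2). Kets absent from the input have amplitude 0.
(|00⟩, |01⟩): (a, b) = (-0.309i, -0.9511) → ((-0.6725 - 0.2185i), (0.6725 - 0.2185i))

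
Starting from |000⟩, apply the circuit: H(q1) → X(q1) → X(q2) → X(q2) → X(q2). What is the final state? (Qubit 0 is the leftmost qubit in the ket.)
1/√2|001⟩ + 1/√2|011⟩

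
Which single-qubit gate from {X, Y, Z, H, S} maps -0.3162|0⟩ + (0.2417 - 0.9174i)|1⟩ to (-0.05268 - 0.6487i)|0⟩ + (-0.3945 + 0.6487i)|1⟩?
H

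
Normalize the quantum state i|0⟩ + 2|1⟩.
(1/√5)i|0⟩ + 0.8944|1⟩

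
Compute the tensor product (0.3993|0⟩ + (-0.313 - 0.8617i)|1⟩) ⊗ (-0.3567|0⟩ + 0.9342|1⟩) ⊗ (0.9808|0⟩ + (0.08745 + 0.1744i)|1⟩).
-0.1397|000⟩ + (-0.01246 - 0.02484i)|001⟩ + 0.3659|010⟩ + (0.03262 + 0.06506i)|011⟩ + (0.1095 + 0.3015i)|100⟩ + (-0.04384 + 0.04635i)|101⟩ + (-0.2868 - 0.7895i)|110⟩ + (0.1148 - 0.1214i)|111⟩

amp(|b₁b₂…⟩) = product of the factor amplitudes for bits b₁, b₂, …; only kets whose every factor amplitude is nonzero survive.
|000⟩: (0.3993)(-0.3567)(0.9808) = -0.1397
|001⟩: (0.3993)(-0.3567)(0.08745 + 0.1744i) = (-0.01246 - 0.02484i)
|010⟩: (0.3993)(0.9342)(0.9808) = 0.3659
|011⟩: (0.3993)(0.9342)(0.08745 + 0.1744i) = (0.03262 + 0.06506i)
|100⟩: (-0.313 - 0.8617i)(-0.3567)(0.9808) = (0.1095 + 0.3015i)
|101⟩: (-0.313 - 0.8617i)(-0.3567)(0.08745 + 0.1744i) = (-0.04384 + 0.04635i)
|110⟩: (-0.313 - 0.8617i)(0.9342)(0.9808) = (-0.2868 - 0.7895i)
|111⟩: (-0.313 - 0.8617i)(0.9342)(0.08745 + 0.1744i) = (0.1148 - 0.1214i)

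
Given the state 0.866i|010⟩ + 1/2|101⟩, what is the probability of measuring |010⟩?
0.75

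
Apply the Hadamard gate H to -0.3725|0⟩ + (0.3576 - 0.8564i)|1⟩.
(-0.01054 - 0.6056i)|0⟩ + (-0.5163 + 0.6056i)|1⟩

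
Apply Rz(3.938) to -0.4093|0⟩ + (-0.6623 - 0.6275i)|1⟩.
(0.1587 + 0.3773i)|0⟩ + (0.8352 - 0.3672i)|1⟩

Rz(3.938) = [[e^(−iθ/2), 0], [0, e^(iθ/2)]] with e^(±iθ/2) = cos(θ/2) ± i·sin(θ/2); θ = 3.938, cos(θ/2) ≈ -0.387763, sin(θ/2) ≈ 0.921759.
With a = amp(|0⟩) = -0.4093 and b = amp(|1⟩) = (-0.6623 - 0.6275i):
new amp(|0⟩) = (-0.387763 - 0.921759i)·a = (0.1587 + 0.3773i)
new amp(|1⟩) = (-0.387763 + 0.921759i)·b = (0.8352 - 0.3672i)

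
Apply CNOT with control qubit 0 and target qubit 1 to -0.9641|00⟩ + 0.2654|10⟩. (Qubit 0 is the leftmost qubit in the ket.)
-0.9641|00⟩ + 0.2654|11⟩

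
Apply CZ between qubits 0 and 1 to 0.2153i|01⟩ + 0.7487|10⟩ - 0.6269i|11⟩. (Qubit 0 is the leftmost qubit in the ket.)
0.2153i|01⟩ + 0.7487|10⟩ + 0.6269i|11⟩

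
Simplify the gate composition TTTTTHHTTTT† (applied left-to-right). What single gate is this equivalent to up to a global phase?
T†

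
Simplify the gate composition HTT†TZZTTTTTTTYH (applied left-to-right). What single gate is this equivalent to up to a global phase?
Y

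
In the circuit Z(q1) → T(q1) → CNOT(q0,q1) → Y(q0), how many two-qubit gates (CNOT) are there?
1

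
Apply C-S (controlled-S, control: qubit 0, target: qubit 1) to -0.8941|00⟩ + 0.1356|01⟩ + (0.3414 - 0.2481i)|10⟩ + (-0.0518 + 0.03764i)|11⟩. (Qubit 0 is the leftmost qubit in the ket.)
-0.8941|00⟩ + 0.1356|01⟩ + (0.3414 - 0.2481i)|10⟩ + (-0.03764 - 0.0518i)|11⟩

C-S leaves the control-|0⟩ kets |00⟩, |01⟩ unchanged and applies S to qubit 1 on the control-|1⟩ pair (|10⟩, |11⟩).
S = [[1, 0], [0, i]].
With a = amp(|10⟩) = (0.3414 - 0.2481i) and b = amp(|11⟩) = (-0.0518 + 0.03764i):
new amp(|10⟩) = (1)·a = (0.3414 - 0.2481i)
new amp(|11⟩) = (i)·b = (-0.03764 - 0.0518i)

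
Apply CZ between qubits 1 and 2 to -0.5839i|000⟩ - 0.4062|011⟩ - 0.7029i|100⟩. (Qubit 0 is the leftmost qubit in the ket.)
-0.5839i|000⟩ + 0.4062|011⟩ - 0.7029i|100⟩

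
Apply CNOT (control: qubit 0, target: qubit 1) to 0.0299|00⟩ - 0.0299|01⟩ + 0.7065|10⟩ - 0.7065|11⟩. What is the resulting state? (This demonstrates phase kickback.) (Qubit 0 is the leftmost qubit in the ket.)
0.0299|00⟩ - 0.0299|01⟩ - 0.7065|10⟩ + 0.7065|11⟩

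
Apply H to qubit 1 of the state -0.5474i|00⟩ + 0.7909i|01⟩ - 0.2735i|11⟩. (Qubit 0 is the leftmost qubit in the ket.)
0.1722i|00⟩ - 0.9463i|01⟩ - 0.1934i|10⟩ + 0.1934i|11⟩

H on qubit 1 mixes each pair of kets that differ only in qubit 1: amplitudes (a, b) of (|…0…⟩, |…1…⟩) become ((a + b)/√2, (a − b)/√2). Kets absent from the input have amplitude 0.
(|00⟩, |01⟩): (a, b) = (-0.5474i, 0.7909i) → (0.1722i, -0.9463i)
(|10⟩, |11⟩): (a, b) = (0, -0.2735i) → (-0.1934i, 0.1934i)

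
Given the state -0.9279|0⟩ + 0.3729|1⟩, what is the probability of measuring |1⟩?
0.1391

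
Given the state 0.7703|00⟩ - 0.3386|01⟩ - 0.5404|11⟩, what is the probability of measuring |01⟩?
0.1146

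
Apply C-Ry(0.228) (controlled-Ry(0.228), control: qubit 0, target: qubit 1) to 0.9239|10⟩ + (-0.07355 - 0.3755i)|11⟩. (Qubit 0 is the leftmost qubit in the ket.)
(0.9263 + 0.04271i)|10⟩ + (0.03202 - 0.3731i)|11⟩

C-Ry(0.228) leaves the control-|0⟩ kets |00⟩, |01⟩ unchanged and applies Ry(0.228) to qubit 1 on the control-|1⟩ pair (|10⟩, |11⟩).
Ry(0.228) = [[cos(θ/2), −sin(θ/2)], [sin(θ/2), cos(θ/2)]]; θ = 0.228, cos(θ/2) ≈ 0.993509, sin(θ/2) ≈ 0.113753.
With a = amp(|10⟩) = 0.9239 and b = amp(|11⟩) = (-0.07355 - 0.3755i):
new amp(|10⟩) = (0.993509)·a + (-0.113753)·b = (0.9263 + 0.04271i)
new amp(|11⟩) = (0.113753)·a + (0.993509)·b = (0.03202 - 0.3731i)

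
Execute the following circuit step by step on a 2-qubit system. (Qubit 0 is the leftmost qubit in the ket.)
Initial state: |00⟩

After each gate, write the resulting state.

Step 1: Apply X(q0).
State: |10⟩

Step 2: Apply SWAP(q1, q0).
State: |01⟩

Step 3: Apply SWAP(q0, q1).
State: |10⟩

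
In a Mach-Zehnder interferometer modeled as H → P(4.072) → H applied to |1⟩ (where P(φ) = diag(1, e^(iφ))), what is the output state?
(0.7988 + 0.4009i)|0⟩ + (0.2012 - 0.4009i)|1⟩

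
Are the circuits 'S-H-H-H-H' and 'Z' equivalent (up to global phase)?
No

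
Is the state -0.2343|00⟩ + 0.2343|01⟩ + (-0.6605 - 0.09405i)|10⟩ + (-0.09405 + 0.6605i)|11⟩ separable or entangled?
Entangled

Writing the state as a|00⟩ + b|01⟩ + c|10⟩ + d|11⟩, it is a product state iff ad − bc = 0.
Here (a, b, c, d) = (-0.2343, 0.2343, (-0.6605 - 0.09405i), (-0.09405 + 0.6605i)): ad − bc = (-0.2343)(-0.09405 + 0.6605i) − (0.2343)(-0.6605 - 0.09405i) = (0.1768 - 0.1327i) ≠ 0, so the state is entangled.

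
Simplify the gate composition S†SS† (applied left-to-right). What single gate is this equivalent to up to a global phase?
S†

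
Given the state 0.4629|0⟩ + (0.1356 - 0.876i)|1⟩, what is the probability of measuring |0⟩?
0.2143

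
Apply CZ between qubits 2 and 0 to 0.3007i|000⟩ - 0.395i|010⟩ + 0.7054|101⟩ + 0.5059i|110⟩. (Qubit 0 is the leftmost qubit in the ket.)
0.3007i|000⟩ - 0.395i|010⟩ - 0.7054|101⟩ + 0.5059i|110⟩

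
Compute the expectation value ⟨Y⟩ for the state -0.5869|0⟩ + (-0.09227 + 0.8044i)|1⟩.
-0.9442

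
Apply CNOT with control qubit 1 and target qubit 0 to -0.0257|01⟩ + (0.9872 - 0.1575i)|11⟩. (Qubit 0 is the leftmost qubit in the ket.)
(0.9872 - 0.1575i)|01⟩ - 0.0257|11⟩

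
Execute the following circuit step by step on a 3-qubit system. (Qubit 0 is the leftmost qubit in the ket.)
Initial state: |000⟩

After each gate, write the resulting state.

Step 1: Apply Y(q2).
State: i|001⟩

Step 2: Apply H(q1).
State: (1/√2)i|001⟩ + (1/√2)i|011⟩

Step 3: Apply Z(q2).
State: -(1/√2)i|001⟩ - (1/√2)i|011⟩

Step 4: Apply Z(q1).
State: -(1/√2)i|001⟩ + (1/√2)i|011⟩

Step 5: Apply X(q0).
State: -(1/√2)i|101⟩ + (1/√2)i|111⟩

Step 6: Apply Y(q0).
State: -1/√2|001⟩ + 1/√2|011⟩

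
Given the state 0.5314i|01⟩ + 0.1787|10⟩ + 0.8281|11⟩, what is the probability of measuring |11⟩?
0.6857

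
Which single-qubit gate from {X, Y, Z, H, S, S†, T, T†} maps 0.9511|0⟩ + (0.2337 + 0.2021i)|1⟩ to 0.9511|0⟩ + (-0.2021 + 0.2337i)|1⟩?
S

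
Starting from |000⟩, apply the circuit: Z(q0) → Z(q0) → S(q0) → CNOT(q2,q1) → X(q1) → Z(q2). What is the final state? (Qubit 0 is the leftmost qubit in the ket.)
|010⟩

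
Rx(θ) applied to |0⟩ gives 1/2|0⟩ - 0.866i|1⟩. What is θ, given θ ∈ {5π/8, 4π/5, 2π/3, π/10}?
2π/3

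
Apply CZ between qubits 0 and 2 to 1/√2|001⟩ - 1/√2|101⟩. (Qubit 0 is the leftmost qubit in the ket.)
1/√2|001⟩ + 1/√2|101⟩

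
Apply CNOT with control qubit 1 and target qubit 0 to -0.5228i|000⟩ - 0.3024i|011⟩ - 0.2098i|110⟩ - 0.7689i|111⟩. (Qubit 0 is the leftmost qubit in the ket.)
-0.5228i|000⟩ - 0.2098i|010⟩ - 0.7689i|011⟩ - 0.3024i|111⟩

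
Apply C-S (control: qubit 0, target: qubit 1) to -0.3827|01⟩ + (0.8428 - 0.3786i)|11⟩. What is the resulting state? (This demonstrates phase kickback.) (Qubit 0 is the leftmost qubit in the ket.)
-0.3827|01⟩ + (0.3786 + 0.8428i)|11⟩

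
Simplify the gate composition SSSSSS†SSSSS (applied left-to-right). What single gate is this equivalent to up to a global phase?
S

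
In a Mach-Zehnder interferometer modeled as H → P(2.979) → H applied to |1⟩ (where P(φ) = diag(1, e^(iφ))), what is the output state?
(0.9934 - 0.08094i)|0⟩ + (0.006595 + 0.08094i)|1⟩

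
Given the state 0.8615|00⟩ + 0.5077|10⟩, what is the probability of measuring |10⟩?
0.2578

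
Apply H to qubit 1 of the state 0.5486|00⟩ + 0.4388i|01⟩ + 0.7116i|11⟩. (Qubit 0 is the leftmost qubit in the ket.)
(0.3879 + 0.3103i)|00⟩ + (0.3879 - 0.3103i)|01⟩ + 0.5032i|10⟩ - 0.5032i|11⟩

H on qubit 1 mixes each pair of kets that differ only in qubit 1: amplitudes (a, b) of (|…0…⟩, |…1…⟩) become ((a + b)/√2, (a − b)/√2). Kets absent from the input have amplitude 0.
(|00⟩, |01⟩): (a, b) = (0.5486, 0.4388i) → ((0.3879 + 0.3103i), (0.3879 - 0.3103i))
(|10⟩, |11⟩): (a, b) = (0, 0.7116i) → (0.5032i, -0.5032i)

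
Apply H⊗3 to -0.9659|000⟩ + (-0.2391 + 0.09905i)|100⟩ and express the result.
(-0.426 + 0.03502i)|000⟩ + (-0.426 + 0.03502i)|001⟩ + (-0.426 + 0.03502i)|010⟩ + (-0.426 + 0.03502i)|011⟩ + (-0.257 - 0.03502i)|100⟩ + (-0.257 - 0.03502i)|101⟩ + (-0.257 - 0.03502i)|110⟩ + (-0.257 - 0.03502i)|111⟩

H⊗3 gives amp(|y⟩) = (1/2√2) Σ_x (−1)^(x·y) amp(|x⟩), where x·y is the number of positions in which both x and y have a 1.
|000⟩: (-0.9659 + (-0.2391 + 0.09905i))/(2√2) = (-0.426 + 0.03502i)
|001⟩: (-0.9659 + (-0.2391 + 0.09905i))/(2√2) = (-0.426 + 0.03502i)
|010⟩: (-0.9659 + (-0.2391 + 0.09905i))/(2√2) = (-0.426 + 0.03502i)
|011⟩: (-0.9659 + (-0.2391 + 0.09905i))/(2√2) = (-0.426 + 0.03502i)
|100⟩: (-0.9659 - (-0.2391 + 0.09905i))/(2√2) = (-0.257 - 0.03502i)
|101⟩: (-0.9659 - (-0.2391 + 0.09905i))/(2√2) = (-0.257 - 0.03502i)
|110⟩: (-0.9659 - (-0.2391 + 0.09905i))/(2√2) = (-0.257 - 0.03502i)
|111⟩: (-0.9659 - (-0.2391 + 0.09905i))/(2√2) = (-0.257 - 0.03502i)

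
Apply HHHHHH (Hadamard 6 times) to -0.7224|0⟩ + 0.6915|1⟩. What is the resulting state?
-0.7224|0⟩ + 0.6915|1⟩

H² = I, so an even number of Hadamards cancels: H^6 = I and the state is unchanged.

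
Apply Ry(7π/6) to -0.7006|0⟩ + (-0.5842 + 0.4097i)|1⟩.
(0.7456 - 0.3957i)|0⟩ + (-0.5255 - 0.106i)|1⟩

Ry(7π/6) = [[cos(θ/2), −sin(θ/2)], [sin(θ/2), cos(θ/2)]]; θ = 7π/6, cos(θ/2) ≈ -0.258819, sin(θ/2) ≈ 0.965926.
With a = amp(|0⟩) = -0.7006 and b = amp(|1⟩) = (-0.5842 + 0.4097i):
new amp(|0⟩) = (-0.258819)·a + (-0.965926)·b = (0.7456 - 0.3957i)
new amp(|1⟩) = (0.965926)·a + (-0.258819)·b = (-0.5255 - 0.106i)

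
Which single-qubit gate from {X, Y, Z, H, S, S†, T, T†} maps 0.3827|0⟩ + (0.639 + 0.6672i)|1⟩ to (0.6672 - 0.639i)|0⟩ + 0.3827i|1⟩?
Y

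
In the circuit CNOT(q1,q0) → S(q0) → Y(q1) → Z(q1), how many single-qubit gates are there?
3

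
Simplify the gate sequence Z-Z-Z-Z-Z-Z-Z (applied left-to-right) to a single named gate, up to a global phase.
Z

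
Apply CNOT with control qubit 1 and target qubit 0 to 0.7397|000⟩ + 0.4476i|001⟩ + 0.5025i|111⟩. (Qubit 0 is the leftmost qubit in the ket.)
0.7397|000⟩ + 0.4476i|001⟩ + 0.5025i|011⟩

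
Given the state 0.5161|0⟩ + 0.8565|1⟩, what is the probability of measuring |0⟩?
0.2664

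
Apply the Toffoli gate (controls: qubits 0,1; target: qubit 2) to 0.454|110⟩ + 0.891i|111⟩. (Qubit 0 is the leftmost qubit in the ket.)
0.891i|110⟩ + 0.454|111⟩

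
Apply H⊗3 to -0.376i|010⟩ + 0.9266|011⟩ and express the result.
(0.3276 - 0.1329i)|000⟩ + (-0.3276 - 0.1329i)|001⟩ + (-0.3276 + 0.1329i)|010⟩ + (0.3276 + 0.1329i)|011⟩ + (0.3276 - 0.1329i)|100⟩ + (-0.3276 - 0.1329i)|101⟩ + (-0.3276 + 0.1329i)|110⟩ + (0.3276 + 0.1329i)|111⟩

H⊗3 gives amp(|y⟩) = (1/2√2) Σ_x (−1)^(x·y) amp(|x⟩), where x·y is the number of positions in which both x and y have a 1.
|000⟩: (-0.376i + 0.9266)/(2√2) = (0.3276 - 0.1329i)
|001⟩: (-0.376i - 0.9266)/(2√2) = (-0.3276 - 0.1329i)
|010⟩: (0.376i - 0.9266)/(2√2) = (-0.3276 + 0.1329i)
|011⟩: (0.376i + 0.9266)/(2√2) = (0.3276 + 0.1329i)
|100⟩: (-0.376i + 0.9266)/(2√2) = (0.3276 - 0.1329i)
|101⟩: (-0.376i - 0.9266)/(2√2) = (-0.3276 - 0.1329i)
|110⟩: (0.376i - 0.9266)/(2√2) = (-0.3276 + 0.1329i)
|111⟩: (0.376i + 0.9266)/(2√2) = (0.3276 + 0.1329i)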